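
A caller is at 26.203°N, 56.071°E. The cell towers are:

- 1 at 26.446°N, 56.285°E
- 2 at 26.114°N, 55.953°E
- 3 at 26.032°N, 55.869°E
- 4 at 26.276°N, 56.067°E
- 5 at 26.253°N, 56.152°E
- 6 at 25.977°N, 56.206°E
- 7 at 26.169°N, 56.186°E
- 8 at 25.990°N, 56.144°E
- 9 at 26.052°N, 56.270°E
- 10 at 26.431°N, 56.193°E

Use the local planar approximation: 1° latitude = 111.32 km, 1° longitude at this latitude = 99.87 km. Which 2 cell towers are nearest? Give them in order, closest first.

4, 5

Distances from 26.203°N, 56.071°E:
1: 34.475 km
2: 15.396 km
3: 27.737 km
4: 8.136 km
5: 9.819 km
6: 28.543 km
7: 12.093 km
8: 24.807 km
9: 26.029 km
10: 28.154 km
Sorted: 4 (8.136 km) < 5 (9.819 km) < 7 (12.093 km) < 2 (15.396 km) < …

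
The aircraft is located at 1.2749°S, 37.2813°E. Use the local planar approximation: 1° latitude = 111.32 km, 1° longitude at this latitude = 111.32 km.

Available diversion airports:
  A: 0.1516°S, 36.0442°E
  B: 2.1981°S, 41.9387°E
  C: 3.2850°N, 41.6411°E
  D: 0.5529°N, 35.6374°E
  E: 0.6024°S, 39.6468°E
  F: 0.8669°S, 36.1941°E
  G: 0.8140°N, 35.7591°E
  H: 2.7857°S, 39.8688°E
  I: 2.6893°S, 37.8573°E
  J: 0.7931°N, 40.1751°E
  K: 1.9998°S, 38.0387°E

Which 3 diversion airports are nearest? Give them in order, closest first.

Distances from 1.2749°S, 37.2813°E:
A: 186.0150 km
B: 528.5493 km
C: 702.2920 km
D: 273.6584 km
E: 273.7623 km
F: 129.2687 km
G: 287.7271 km
H: 333.5455 km
I: 170.0066 km
J: 395.9410 km
K: 116.7075 km
Sorted: K (116.7075 km) < F (129.2687 km) < I (170.0066 km) < A (186.0150 km) < D (273.6584 km) < …

K, F, I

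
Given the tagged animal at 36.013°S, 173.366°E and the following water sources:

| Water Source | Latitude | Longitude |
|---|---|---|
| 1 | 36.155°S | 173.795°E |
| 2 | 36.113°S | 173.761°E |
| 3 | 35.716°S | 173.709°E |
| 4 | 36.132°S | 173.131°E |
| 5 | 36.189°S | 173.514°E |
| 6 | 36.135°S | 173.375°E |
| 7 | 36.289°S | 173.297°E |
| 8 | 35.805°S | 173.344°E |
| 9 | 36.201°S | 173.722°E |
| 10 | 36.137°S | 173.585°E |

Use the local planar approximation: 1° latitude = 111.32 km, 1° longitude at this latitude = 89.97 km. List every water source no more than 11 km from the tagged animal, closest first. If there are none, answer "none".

Distances from 36.013°S, 173.366°E:
1: 41.709 km
2: 37.241 km
3: 45.226 km
4: 24.950 km
5: 23.689 km
6: 13.605 km
7: 31.345 km
8: 23.239 km
9: 38.260 km
10: 24.058 km
Threshold 11 km: none within range.

none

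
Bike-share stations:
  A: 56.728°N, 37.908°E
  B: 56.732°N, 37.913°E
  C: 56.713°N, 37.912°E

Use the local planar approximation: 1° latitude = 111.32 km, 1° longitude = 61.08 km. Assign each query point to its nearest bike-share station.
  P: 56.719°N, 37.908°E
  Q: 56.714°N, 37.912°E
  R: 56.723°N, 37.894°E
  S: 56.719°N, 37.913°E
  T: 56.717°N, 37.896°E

P→C; Q→C; R→A; S→C; T→C

P at 56.719°N, 37.908°E:
  A: 1.002 km
  B: 1.479 km
  C: 0.711 km
  → nearest: C (0.711 km)
Q at 56.714°N, 37.912°E:
  A: 1.578 km
  B: 2.005 km
  C: 0.111 km
  → nearest: C (0.111 km)
R at 56.723°N, 37.894°E:
  A: 1.020 km
  B: 1.533 km
  C: 1.565 km
  → nearest: A (1.020 km)
S at 56.719°N, 37.913°E:
  A: 1.047 km
  B: 1.447 km
  C: 0.671 km
  → nearest: C (0.671 km)
T at 56.717°N, 37.896°E:
  A: 1.427 km
  B: 1.966 km
  C: 1.074 km
  → nearest: C (1.074 km)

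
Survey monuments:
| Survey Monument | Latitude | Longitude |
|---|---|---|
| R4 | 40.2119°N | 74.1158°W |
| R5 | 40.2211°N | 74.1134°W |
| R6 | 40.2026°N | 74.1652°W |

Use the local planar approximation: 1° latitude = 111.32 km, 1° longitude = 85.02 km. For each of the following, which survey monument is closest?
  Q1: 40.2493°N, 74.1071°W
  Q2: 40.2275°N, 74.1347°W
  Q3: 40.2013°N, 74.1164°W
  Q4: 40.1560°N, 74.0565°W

Q1→R5; Q2→R5; Q3→R4; Q4→R4

Q1 at 40.2493°N, 74.1071°W:
  R4: √((-0.0374·111.32)² + (-0.0087·85.02)²) = √(17.333633 + 0.547118) = 4.2286 km
  R5: √((-0.0282·111.32)² + (-0.0063·85.02)²) = √(9.854727 + 0.286895) = 3.1846 km
  R6: √((-0.0467·111.32)² + (-0.0581·85.02)²) = √(27.025899 + 24.400261) = 7.1712 km
  → nearest: R5 (3.1846 km)
Q2 at 40.2275°N, 74.1347°W:
  R4: √((-0.0156·111.32)² + (0.0189·85.02)²) = √(3.015752 + 2.582057) = 2.3660 km
  R5: √((-0.0064·111.32)² + (0.0213·85.02)²) = √(0.507582 + 3.279453) = 1.9460 km
  R6: √((-0.0249·111.32)² + (-0.0305·85.02)²) = √(7.683252 + 6.724219) = 3.7957 km
  → nearest: R5 (1.9460 km)
Q3 at 40.2013°N, 74.1164°W:
  R4: √((0.0106·111.32)² + (0.0006·85.02)²) = √(1.392381 + 0.002602) = 1.1811 km
  R5: √((0.0198·111.32)² + (0.0030·85.02)²) = √(4.858216 + 0.065056) = 2.2188 km
  R6: √((0.0013·111.32)² + (-0.0488·85.02)²) = √(0.020943 + 17.214002) = 4.1515 km
  → nearest: R4 (1.1811 km)
Q4 at 40.1560°N, 74.0565°W:
  R4: √((0.0559·111.32)² + (-0.0593·85.02)²) = √(38.723090 + 25.418598) = 8.0089 km
  R5: √((0.0651·111.32)² + (-0.0569·85.02)²) = √(52.518023 + 23.402741) = 8.7133 km
  R6: √((0.0466·111.32)² + (-0.1087·85.02)²) = √(26.910281 + 85.408538) = 10.5981 km
  → nearest: R4 (8.0089 km)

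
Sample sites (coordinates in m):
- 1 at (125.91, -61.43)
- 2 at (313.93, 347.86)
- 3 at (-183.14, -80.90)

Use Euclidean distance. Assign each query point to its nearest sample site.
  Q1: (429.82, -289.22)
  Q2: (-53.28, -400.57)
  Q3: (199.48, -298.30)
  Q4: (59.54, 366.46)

Q1 at (429.82, -289.22):
  1: 379.80 m
  2: 647.53 m
  3: 647.39 m
  → nearest: 1 (379.80 m)
Q2 at (-53.28, -400.57):
  1: 383.57 m
  2: 833.66 m
  3: 345.04 m
  → nearest: 3 (345.04 m)
Q3 at (199.48, -298.30):
  1: 248.03 m
  2: 656.22 m
  3: 440.07 m
  → nearest: 1 (248.03 m)
Q4 at (59.54, 366.46):
  1: 433.01 m
  2: 255.07 m
  3: 508.94 m
  → nearest: 2 (255.07 m)

Q1→1; Q2→3; Q3→1; Q4→2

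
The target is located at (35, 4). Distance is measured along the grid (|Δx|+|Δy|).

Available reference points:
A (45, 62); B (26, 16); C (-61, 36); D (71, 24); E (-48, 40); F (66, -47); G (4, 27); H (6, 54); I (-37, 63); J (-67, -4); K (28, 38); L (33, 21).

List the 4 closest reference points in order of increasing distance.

L, B, K, G

Distances from (35, 4):
A: 68
B: 21
C: 128
D: 56
E: 119
F: 82
G: 54
H: 79
I: 131
J: 110
K: 41
L: 19
Sorted: L (19) < B (21) < K (41) < G (54) < D (56) < A (68) < …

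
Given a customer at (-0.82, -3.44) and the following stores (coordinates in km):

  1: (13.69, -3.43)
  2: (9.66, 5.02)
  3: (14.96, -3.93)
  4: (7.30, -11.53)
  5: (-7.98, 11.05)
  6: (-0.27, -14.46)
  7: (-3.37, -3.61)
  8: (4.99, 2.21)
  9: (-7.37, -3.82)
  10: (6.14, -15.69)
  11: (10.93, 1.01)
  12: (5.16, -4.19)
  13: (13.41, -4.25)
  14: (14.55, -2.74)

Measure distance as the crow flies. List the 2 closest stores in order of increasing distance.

Distances from (-0.82, -3.44):
1: 14.51 km
2: 13.47 km
3: 15.79 km
4: 11.46 km
5: 16.16 km
6: 11.03 km
7: 2.56 km
8: 8.10 km
9: 6.56 km
10: 14.09 km
11: 12.56 km
12: 6.03 km
13: 14.25 km
14: 15.39 km
Sorted: 7 (2.56 km) < 12 (6.03 km) < 9 (6.56 km) < 8 (8.10 km) < …

7, 12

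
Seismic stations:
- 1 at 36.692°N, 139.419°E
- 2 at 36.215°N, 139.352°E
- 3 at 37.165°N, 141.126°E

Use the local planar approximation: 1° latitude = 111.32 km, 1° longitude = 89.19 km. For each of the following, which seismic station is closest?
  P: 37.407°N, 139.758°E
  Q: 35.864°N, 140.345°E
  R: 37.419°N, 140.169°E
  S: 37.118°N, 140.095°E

P at 37.407°N, 139.758°E:
  1: √((-0.715·111.32)² + (-0.339·89.19)²) = √(6335.17300 + 914.18002) = 85.143 km
  2: √((-1.192·111.32)² + (-0.406·89.19)²) = √(17607.54902 + 1311.24666) = 137.546 km
  3: √((-0.242·111.32)² + (1.368·89.19)²) = √(725.73343 + 14886.90862) = 124.951 km
  → nearest: 1 (85.143 km)
Q at 35.864°N, 140.345°E:
  1: √((0.828·111.32)² + (-0.926·89.19)²) = √(8495.85456 + 6821.09819) = 123.762 km
  2: √((0.351·111.32)² + (-0.993·89.19)²) = √(1526.72434 + 7843.87790) = 96.802 km
  3: √((1.301·111.32)² + (0.781·89.19)²) = √(20974.95262 + 4852.15198) = 160.708 km
  → nearest: 2 (96.802 km)
R at 37.419°N, 140.169°E:
  1: √((-0.727·111.32)² + (-0.750·89.19)²) = √(6549.60663 + 4474.60656) = 104.996 km
  2: √((-1.204·111.32)² + (-0.817·89.19)²) = √(17963.84790 + 5309.77894) = 152.557 km
  3: √((-0.254·111.32)² + (0.957·89.19)²) = √(799.49146 + 7285.44700) = 89.916 km
  → nearest: 3 (89.916 km)
S at 37.118°N, 140.095°E:
  1: √((-0.426·111.32)² + (-0.676·89.19)²) = √(2248.87643 + 3635.17832) = 76.708 km
  2: √((-0.903·111.32)² + (-0.743·89.19)²) = √(10104.66444 + 4391.47036) = 120.400 km
  3: √((0.047·111.32)² + (1.031·89.19)²) = √(27.37424 + 8455.70179) = 92.104 km
  → nearest: 1 (76.708 km)

P→1; Q→2; R→3; S→1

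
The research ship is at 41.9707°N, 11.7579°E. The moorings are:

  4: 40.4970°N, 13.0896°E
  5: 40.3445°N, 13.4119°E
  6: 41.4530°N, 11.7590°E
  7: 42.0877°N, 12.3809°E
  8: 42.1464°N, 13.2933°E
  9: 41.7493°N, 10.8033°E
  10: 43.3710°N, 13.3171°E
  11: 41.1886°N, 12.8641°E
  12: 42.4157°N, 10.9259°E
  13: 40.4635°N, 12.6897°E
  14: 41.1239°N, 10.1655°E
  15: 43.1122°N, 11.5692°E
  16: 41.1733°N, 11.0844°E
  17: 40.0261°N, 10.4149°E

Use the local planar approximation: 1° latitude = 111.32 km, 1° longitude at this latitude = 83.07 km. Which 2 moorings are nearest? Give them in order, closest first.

7, 6

Distances from 41.9707°N, 11.7579°E:
4: √((-1.4737·111.32)² + (1.3317·83.07)²) = √(26913.151886 + 12237.739954) = 197.8658 km
5: √((-1.6262·111.32)² + (1.6540·83.07)²) = √(32771.348225 + 18878.149949) = 227.2653 km
6: √((-0.5177·111.32)² + (0.0011·83.07)²) = √(3321.258855 + 0.008350) = 57.6304 km
7: √((0.1170·111.32)² + (0.6230·83.07)²) = √(169.636037 + 2678.332642) = 53.3664 km
8: √((0.1757·111.32)² + (1.5354·83.07)²) = √(382.551508 + 16267.899976) = 129.0366 km
9: √((-0.2214·111.32)² + (-0.9546·83.07)²) = √(607.437540 + 6288.271451) = 83.0404 km
10: √((1.4003·111.32)² + (1.5592·83.07)²) = √(24299.009619 + 16776.141213) = 202.6701 km
11: √((-0.7821·111.32)² + (1.1062·83.07)²) = √(7580.030744 + 8444.145913) = 126.5866 km
12: √((0.4450·111.32)² + (-0.8320·83.07)²) = √(2453.953999 + 4776.778171) = 85.0337 km
13: √((-1.5072·111.32)² + (0.9318·83.07)²) = √(28150.633085 + 5991.476126) = 184.7758 km
14: √((-0.8468·111.32)² + (-1.5924·83.07)²) = √(8886.036525 + 17498.175127) = 162.4322 km
15: √((1.1415·111.32)² + (-0.1887·83.07)²) = √(16147.237272 + 245.715312) = 128.0350 km
16: √((-0.7974·111.32)² + (-0.6735·83.07)²) = √(7879.503594 + 3130.138981) = 104.9268 km
17: √((-1.9446·111.32)² + (-1.3430·83.07)²) = √(46860.504312 + 12446.305200) = 243.5299 km
Sorted: 7 (53.3664 km) < 6 (57.6304 km) < 9 (83.0404 km) < 12 (85.0337 km) < …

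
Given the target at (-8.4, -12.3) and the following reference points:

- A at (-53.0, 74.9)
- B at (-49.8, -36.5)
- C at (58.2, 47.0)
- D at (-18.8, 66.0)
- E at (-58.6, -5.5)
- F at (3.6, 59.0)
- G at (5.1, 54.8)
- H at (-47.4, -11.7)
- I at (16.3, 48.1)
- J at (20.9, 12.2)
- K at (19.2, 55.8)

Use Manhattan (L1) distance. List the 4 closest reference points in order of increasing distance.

Distances from (-8.4, -12.3):
A: 131.8
B: 65.6
C: 125.9
D: 88.7
E: 57.0
F: 83.3
G: 80.6
H: 39.6
I: 85.1
J: 53.8
K: 95.7
Sorted: H (39.6) < J (53.8) < E (57.0) < B (65.6) < G (80.6) < F (83.3) < …

H, J, E, B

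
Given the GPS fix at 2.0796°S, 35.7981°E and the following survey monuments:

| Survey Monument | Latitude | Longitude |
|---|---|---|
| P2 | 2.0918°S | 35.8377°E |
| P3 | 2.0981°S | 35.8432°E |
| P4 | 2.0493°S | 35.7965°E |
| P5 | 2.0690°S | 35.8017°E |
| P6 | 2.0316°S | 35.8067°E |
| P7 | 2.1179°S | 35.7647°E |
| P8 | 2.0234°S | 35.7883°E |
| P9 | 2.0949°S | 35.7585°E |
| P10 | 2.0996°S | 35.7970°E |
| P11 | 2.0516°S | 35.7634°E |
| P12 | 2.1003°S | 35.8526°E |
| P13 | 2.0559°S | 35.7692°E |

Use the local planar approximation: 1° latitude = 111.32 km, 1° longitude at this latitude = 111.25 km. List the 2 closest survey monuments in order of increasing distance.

P5, P10

Distances from 2.0796°S, 35.7981°E:
P2: √((-0.0122·111.32)² + (0.0396·111.25)²) = √(1.844446 + 19.408430) = 4.6101 km
P3: √((-0.0185·111.32)² + (0.0451·111.25)²) = √(4.241211 + 25.174052) = 5.4236 km
P4: √((0.0303·111.32)² + (-0.0016·111.25)²) = √(11.377102 + 0.031684) = 3.3777 km
P5: √((0.0106·111.32)² + (0.0036·111.25)²) = √(1.392381 + 0.160400) = 1.2461 km
P6: √((0.0480·111.32)² + (0.0086·111.25)²) = √(28.551496 + 0.915371) = 5.4283 km
P7: √((-0.0383·111.32)² + (-0.0334·111.25)²) = √(18.177910 + 13.806798) = 5.6555 km
P8: √((0.0562·111.32)² + (-0.0098·111.25)²) = √(39.139838 + 1.188645) = 6.3505 km
P9: √((-0.0153·111.32)² + (-0.0396·111.25)²) = √(2.900877 + 19.408430) = 4.7233 km
P10: √((-0.0200·111.32)² + (-0.0011·111.25)²) = √(4.956857 + 0.014976) = 2.2298 km
P11: √((0.0280·111.32)² + (-0.0347·111.25)²) = √(9.715440 + 14.902495) = 4.9616 km
P12: √((-0.0207·111.32)² + (0.0545·111.25)²) = √(5.309909 + 36.761485) = 6.4862 km
P13: √((0.0237·111.32)² + (-0.0289·111.25)²) = √(6.960542 + 10.337029) = 4.1590 km
Sorted: P5 (1.2461 km) < P10 (2.2298 km) < P4 (3.3777 km) < P13 (4.1590 km) < …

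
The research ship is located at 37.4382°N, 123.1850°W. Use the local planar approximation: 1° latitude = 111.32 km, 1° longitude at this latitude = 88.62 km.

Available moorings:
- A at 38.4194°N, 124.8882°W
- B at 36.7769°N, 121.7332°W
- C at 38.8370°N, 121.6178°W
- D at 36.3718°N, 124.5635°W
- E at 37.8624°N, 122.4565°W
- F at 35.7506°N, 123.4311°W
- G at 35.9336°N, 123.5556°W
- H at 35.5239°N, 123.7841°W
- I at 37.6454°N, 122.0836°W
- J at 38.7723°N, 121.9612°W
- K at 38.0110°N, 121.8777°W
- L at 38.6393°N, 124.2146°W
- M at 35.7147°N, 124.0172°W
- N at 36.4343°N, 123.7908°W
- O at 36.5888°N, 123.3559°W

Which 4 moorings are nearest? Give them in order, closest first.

E, O, I, N

Distances from 37.4382°N, 123.1850°W:
A: √((0.9812·111.32)² + (-1.7032·88.62)²) = √(11930.577725 + 22782.154264) = 186.3135 km
B: √((-0.6613·111.32)² + (1.4518·88.62)²) = √(5419.303089 + 16553.013739) = 148.2306 km
C: √((1.3988·111.32)² + (1.5672·88.62)²) = √(24246.979350 + 19289.116556) = 208.6531 km
D: √((-1.0664·111.32)² + (-1.3785·88.62)²) = √(14092.455371 + 14923.717942) = 170.3413 km
E: √((0.4242·111.32)² + (0.7285·88.62)²) = √(2229.911995 + 4167.950991) = 79.9866 km
F: √((-1.6876·111.32)² + (-0.2461·88.62)²) = √(35292.744228 + 475.649143) = 189.1253 km
G: √((-1.5046·111.32)² + (-0.3706·88.62)²) = √(28053.594183 + 1078.634536) = 170.6817 km
H: √((-1.9143·111.32)² + (-0.5991·88.62)²) = √(45411.557151 + 2818.786161) = 219.6141 km
I: √((0.2072·111.32)² + (1.1014·88.62)²) = √(532.017475 + 9526.944510) = 100.2944 km
J: √((1.3341·111.32)² + (1.2238·88.62)²) = √(22055.817708 + 11762.087046) = 183.8965 km
K: √((0.5728·111.32)² + (1.3073·88.62)²) = √(4065.859939 + 13421.900463) = 132.2413 km
L: √((1.2011·111.32)² + (-1.0296·88.62)²) = √(17877.415306 + 8325.312787) = 161.8726 km
M: √((-1.7235·111.32)² + (-0.8322·88.62)²) = √(36810.267274 + 5438.998190) = 205.5463 km
N: √((-1.0039·111.32)² + (-0.6058·88.62)²) = √(12488.989595 + 2882.186167) = 123.9805 km
O: √((-0.8494·111.32)² + (-0.1709·88.62)²) = √(8940.687360 + 229.375811) = 95.7604 km
Sorted: E (79.9866 km) < O (95.7604 km) < I (100.2944 km) < N (123.9805 km) < K (132.2413 km) < B (148.2306 km) < …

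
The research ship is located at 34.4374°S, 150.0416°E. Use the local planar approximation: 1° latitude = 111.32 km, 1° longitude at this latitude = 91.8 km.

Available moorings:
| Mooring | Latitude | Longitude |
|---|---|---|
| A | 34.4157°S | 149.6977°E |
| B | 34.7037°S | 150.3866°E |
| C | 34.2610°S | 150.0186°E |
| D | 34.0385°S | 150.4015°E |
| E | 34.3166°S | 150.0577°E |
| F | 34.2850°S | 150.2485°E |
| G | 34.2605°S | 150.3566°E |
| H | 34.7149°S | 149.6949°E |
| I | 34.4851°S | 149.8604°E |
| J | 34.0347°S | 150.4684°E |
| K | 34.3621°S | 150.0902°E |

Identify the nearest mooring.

Distances from 34.4374°S, 150.0416°E:
A: √((0.0217·111.32)² + (-0.3439·91.8)²) = √(5.835336 + 996.666163) = 31.6623 km
B: √((-0.2663·111.32)² + (0.3450·91.8)²) = √(878.797329 + 1003.052241) = 43.3803 km
C: √((0.1764·111.32)² + (-0.0230·91.8)²) = √(385.605799 + 4.458010) = 19.7500 km
D: √((0.3989·111.32)² + (0.3599·91.8)²) = √(1971.852693 + 1091.563627) = 55.3481 km
E: √((0.1208·111.32)² + (0.0161·91.8)²) = √(180.834073 + 2.184425) = 13.5284 km
F: √((0.1524·111.32)² + (0.2069·91.8)²) = √(287.816925 + 360.750003) = 25.4670 km
G: √((0.1769·111.32)² + (0.3150·91.8)²) = √(387.794871 + 836.192889) = 34.9855 km
H: √((-0.2775·111.32)² + (-0.3467·91.8)²) = √(954.272416 + 1012.961748) = 44.3535 km
I: √((-0.0477·111.32)² + (-0.1812·91.8)²) = √(28.195718 + 276.695279) = 17.4611 km
J: √((0.4027·111.32)² + (0.4268·91.8)²) = √(2009.600150 + 1535.091206) = 59.5373 km
K: √((0.0753·111.32)² + (0.0486·91.8)²) = √(70.264563 + 19.904804) = 9.4958 km
Minimum: K at 9.4958 km.

K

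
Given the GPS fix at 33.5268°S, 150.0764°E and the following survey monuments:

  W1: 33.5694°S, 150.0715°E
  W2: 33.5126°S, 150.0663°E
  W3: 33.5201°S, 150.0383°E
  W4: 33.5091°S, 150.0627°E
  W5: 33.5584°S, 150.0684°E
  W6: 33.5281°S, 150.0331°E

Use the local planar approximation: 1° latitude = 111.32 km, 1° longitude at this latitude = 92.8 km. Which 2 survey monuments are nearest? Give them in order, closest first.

Distances from 33.5268°S, 150.0764°E:
W1: 4.7640 km
W2: 1.8377 km
W3: 3.6135 km
W4: 2.3449 km
W5: 3.5952 km
W6: 4.0208 km
Sorted: W2 (1.8377 km) < W4 (2.3449 km) < W5 (3.5952 km) < W3 (3.6135 km) < …

W2, W4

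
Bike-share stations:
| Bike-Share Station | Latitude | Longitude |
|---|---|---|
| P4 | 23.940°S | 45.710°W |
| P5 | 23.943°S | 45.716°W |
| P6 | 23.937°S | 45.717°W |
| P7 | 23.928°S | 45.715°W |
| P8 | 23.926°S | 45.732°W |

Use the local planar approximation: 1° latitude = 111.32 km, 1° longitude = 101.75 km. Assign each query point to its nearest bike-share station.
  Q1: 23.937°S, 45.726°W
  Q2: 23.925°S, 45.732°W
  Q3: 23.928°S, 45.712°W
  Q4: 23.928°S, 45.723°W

Q1→P6; Q2→P8; Q3→P7; Q4→P7

Q1 at 23.937°S, 45.726°W:
  P4: √((-0.003·111.32)² + (0.016·101.75)²) = √(0.11153 + 2.65038) = 1.662 km
  P5: √((-0.006·111.32)² + (0.010·101.75)²) = √(0.44612 + 1.03531) = 1.217 km
  P6: √((0.000·111.32)² + (0.009·101.75)²) = √(0.00000 + 0.83860) = 0.916 km
  P7: √((0.009·111.32)² + (0.011·101.75)²) = √(1.00376 + 1.25272) = 1.502 km
  P8: √((0.011·111.32)² + (-0.006·101.75)²) = √(1.49945 + 0.37271) = 1.368 km
  → nearest: P6 (0.916 km)
Q2 at 23.925°S, 45.732°W:
  P4: √((-0.015·111.32)² + (0.022·101.75)²) = √(2.78823 + 5.01088) = 2.793 km
  P5: √((-0.018·111.32)² + (0.016·101.75)²) = √(4.01505 + 2.65038) = 2.582 km
  P6: √((-0.012·111.32)² + (0.015·101.75)²) = √(1.78447 + 2.32944) = 2.028 km
  P7: √((-0.003·111.32)² + (0.017·101.75)²) = √(0.11153 + 2.99204) = 1.762 km
  P8: √((-0.001·111.32)² + (0.000·101.75)²) = √(0.01239 + 0.00000) = 0.111 km
  → nearest: P8 (0.111 km)
Q3 at 23.928°S, 45.712°W:
  P4: √((-0.012·111.32)² + (0.002·101.75)²) = √(1.78447 + 0.04141) = 1.351 km
  P5: √((-0.015·111.32)² + (-0.004·101.75)²) = √(2.78823 + 0.16565) = 1.719 km
  P6: √((-0.009·111.32)² + (-0.005·101.75)²) = √(1.00376 + 0.25883) = 1.124 km
  P7: √((0.000·111.32)² + (-0.003·101.75)²) = √(0.00000 + 0.09318) = 0.305 km
  P8: √((0.002·111.32)² + (-0.020·101.75)²) = √(0.04957 + 4.14122) = 2.047 km
  → nearest: P7 (0.305 km)
Q4 at 23.928°S, 45.723°W:
  P4: √((-0.012·111.32)² + (0.013·101.75)²) = √(1.78447 + 1.74967) = 1.880 km
  P5: √((-0.015·111.32)² + (0.007·101.75)²) = √(2.78823 + 0.50730) = 1.815 km
  P6: √((-0.009·111.32)² + (0.006·101.75)²) = √(1.00376 + 0.37271) = 1.173 km
  P7: √((0.000·111.32)² + (0.008·101.75)²) = √(0.00000 + 0.66260) = 0.814 km
  P8: √((0.002·111.32)² + (-0.009·101.75)²) = √(0.04957 + 0.83860) = 0.942 km
  → nearest: P7 (0.814 km)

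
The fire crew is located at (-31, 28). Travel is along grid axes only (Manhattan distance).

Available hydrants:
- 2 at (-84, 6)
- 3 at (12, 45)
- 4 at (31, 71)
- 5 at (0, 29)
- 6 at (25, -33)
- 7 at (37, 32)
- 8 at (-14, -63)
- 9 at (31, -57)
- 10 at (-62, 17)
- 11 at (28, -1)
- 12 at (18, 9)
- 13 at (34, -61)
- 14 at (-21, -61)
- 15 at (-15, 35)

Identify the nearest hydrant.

Distances from (-31, 28):
2: |-53| + |-22| = 53 + 22 = 75
3: |43| + |17| = 43 + 17 = 60
4: |62| + |43| = 62 + 43 = 105
5: |31| + |1| = 31 + 1 = 32
6: |56| + |-61| = 56 + 61 = 117
7: |68| + |4| = 68 + 4 = 72
8: |17| + |-91| = 17 + 91 = 108
9: |62| + |-85| = 62 + 85 = 147
10: |-31| + |-11| = 31 + 11 = 42
11: |59| + |-29| = 59 + 29 = 88
12: |49| + |-19| = 49 + 19 = 68
13: |65| + |-89| = 65 + 89 = 154
14: |10| + |-89| = 10 + 89 = 99
15: |16| + |7| = 16 + 7 = 23
Minimum: 15 at 23.

15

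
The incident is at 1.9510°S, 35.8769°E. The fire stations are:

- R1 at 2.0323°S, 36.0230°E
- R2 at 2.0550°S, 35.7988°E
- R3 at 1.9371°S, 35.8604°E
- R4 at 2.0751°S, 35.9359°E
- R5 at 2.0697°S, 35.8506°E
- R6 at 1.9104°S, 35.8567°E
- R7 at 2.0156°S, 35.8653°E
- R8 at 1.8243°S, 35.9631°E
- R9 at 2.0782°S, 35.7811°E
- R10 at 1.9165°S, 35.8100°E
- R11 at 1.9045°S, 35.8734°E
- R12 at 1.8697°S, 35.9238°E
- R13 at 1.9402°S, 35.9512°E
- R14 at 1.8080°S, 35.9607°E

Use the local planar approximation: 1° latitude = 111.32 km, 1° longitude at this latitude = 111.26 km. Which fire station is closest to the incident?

Distances from 1.9510°S, 35.8769°E:
R1: 18.6047 km
R2: 14.4755 km
R3: 2.4009 km
R4: 15.2951 km
R5: 13.5338 km
R6: 5.0475 km
R7: 7.3062 km
R8: 17.0561 km
R9: 17.7232 km
R10: 8.3757 km
R11: 5.1910 km
R12: 10.4469 km
R13: 8.3536 km
R14: 18.4482 km
Minimum: R3 at 2.4009 km.

R3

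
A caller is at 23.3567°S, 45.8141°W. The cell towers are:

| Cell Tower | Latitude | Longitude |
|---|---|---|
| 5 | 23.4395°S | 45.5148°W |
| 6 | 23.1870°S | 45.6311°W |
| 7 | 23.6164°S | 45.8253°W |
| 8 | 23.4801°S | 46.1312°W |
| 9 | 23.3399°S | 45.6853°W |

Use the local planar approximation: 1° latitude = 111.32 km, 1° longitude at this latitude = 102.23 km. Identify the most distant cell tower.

Distances from 23.3567°S, 45.8141°W:
5: √((-0.0828·111.32)² + (0.2993·102.23)²) = √(84.958546 + 936.203273) = 31.9556 km
6: √((0.1697·111.32)² + (0.1830·102.23)²) = √(356.870032 + 349.992631) = 26.5869 km
7: √((-0.2597·111.32)² + (-0.0112·102.23)²) = √(835.776767 + 1.310970) = 28.9325 km
8: √((-0.1234·111.32)² + (-0.3171·102.23)²) = √(188.702092 + 1050.870512) = 35.2076 km
9: √((0.0168·111.32)² + (0.1288·102.23)²) = √(3.497558 + 173.375788) = 13.2994 km
Maximum: 8 at 35.2076 km.

8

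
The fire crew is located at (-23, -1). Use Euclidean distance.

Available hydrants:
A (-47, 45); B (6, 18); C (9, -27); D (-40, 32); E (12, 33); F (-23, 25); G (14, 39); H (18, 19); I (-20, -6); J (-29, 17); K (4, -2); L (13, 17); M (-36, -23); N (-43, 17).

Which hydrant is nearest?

I

Distances from (-23, -1):
A: 51.9
B: 34.7
C: 41.2
D: 37.1
E: 48.8
F: 26.0
G: 54.5
H: 45.6
I: 5.8
J: 19.0
K: 27.0
L: 40.2
M: 25.6
N: 26.9
Minimum: I at 5.8.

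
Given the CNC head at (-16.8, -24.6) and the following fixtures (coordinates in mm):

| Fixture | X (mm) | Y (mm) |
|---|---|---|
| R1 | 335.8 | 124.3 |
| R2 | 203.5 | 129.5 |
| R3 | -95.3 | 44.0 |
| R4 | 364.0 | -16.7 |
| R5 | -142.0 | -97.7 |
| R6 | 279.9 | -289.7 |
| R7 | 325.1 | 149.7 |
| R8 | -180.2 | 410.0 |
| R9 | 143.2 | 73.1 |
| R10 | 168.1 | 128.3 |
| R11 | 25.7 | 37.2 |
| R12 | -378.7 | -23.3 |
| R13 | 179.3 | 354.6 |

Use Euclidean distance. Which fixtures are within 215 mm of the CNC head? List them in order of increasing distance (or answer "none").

R11, R3, R5, R9

Distances from (-16.8, -24.6):
R1: 382.8 mm
R2: 268.8 mm
R3: 104.3 mm
R4: 380.9 mm
R5: 145.0 mm
R6: 397.9 mm
R7: 383.8 mm
R8: 464.3 mm
R9: 187.5 mm
R10: 239.9 mm
R11: 75.0 mm
R12: 361.9 mm
R13: 426.9 mm
Threshold 215 mm: R11 (75.0 mm), R3 (104.3 mm), R5 (145.0 mm), R9 (187.5 mm) are within range.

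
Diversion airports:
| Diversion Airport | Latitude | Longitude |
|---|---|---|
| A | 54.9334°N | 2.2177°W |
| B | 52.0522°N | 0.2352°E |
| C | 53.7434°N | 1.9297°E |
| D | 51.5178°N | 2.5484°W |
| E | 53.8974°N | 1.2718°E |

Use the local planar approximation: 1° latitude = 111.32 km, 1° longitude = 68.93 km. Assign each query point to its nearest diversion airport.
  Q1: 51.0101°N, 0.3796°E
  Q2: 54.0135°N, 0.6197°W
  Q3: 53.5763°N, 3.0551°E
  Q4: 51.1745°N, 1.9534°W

Q1→B; Q2→E; Q3→C; Q4→D

Q1 at 51.0101°N, 0.3796°E:
  A: √((3.9233·111.32)² + (-2.5973·68.93)²) = √(190743.361434 + 32052.417279) = 472.0125 km
  B: √((1.0421·111.32)² + (-0.1444·68.93)²) = √(13457.524747 + 99.072003) = 116.4328 km
  C: √((2.7333·111.32)² + (1.5501·68.93)²) = √(92580.814665 + 11416.579087) = 322.4863 km
  D: √((0.5077·111.32)² + (-2.9280·68.93)²) = √(3194.189827 + 40734.154075) = 209.5909 km
  E: √((2.8873·111.32)² + (0.8922·68.93)²) = √(103307.111103 + 3782.169558) = 327.2450 km
  → nearest: B (116.4328 km)
Q2 at 54.0135°N, 0.6197°W:
  A: √((0.9199·111.32)² + (-1.5980·68.93)²) = √(10486.429297 + 12133.053342) = 150.3977 km
  B: √((-1.9613·111.32)² + (0.8549·68.93)²) = √(47668.825544 + 3472.539473) = 226.1446 km
  C: √((-0.2701·111.32)² + (2.5494·68.93)²) = √(904.056481 + 30881.082807) = 178.2839 km
  D: √((-2.4957·111.32)² + (-1.9287·68.93)²) = √(77184.688069 + 17674.450399) = 307.9921 km
  E: √((-0.1161·111.32)² + (1.8915·68.93)²) = √(167.036290 + 16999.229933) = 131.0201 km
  → nearest: E (131.0201 km)
Q3 at 53.5763°N, 3.0551°E:
  A: √((1.3571·111.32)² + (-5.2728·68.93)²) = √(22822.861582 + 132098.885714) = 393.6010 km
  B: √((-1.5241·111.32)² + (-2.8199·68.93)²) = √(28785.469776 + 37781.915472) = 258.0066 km
  C: √((0.1671·111.32)² + (-1.1254·68.93)²) = √(346.018481 + 6017.697860) = 79.7729 km
  D: √((-2.0585·111.32)² + (-5.6035·68.93)²) = √(52510.739931 + 149188.486988) = 449.1094 km
  E: √((0.3211·111.32)² + (-1.7833·68.93)²) = √(1277.694445 + 15110.031723) = 128.0146 km
  → nearest: C (79.7729 km)
Q4 at 51.1745°N, 1.9534°W:
  A: √((3.7589·111.32)² + (-0.2643·68.93)²) = √(175092.659587 + 331.902775) = 418.8372 km
  B: √((0.8777·111.32)² + (2.1886·68.93)²) = √(9546.377237 + 22758.799341) = 179.7364 km
  C: √((2.5689·111.32)² + (3.8831·68.93)²) = √(81778.811159 + 71642.990676) = 391.6910 km
  D: √((0.3433·111.32)² + (-0.5950·68.93)²) = √(1460.474579 + 1682.094878) = 56.0586 km
  E: √((2.7229·111.32)² + (3.2252·68.93)²) = √(91877.628989 + 49423.085976) = 375.8999 km
  → nearest: D (56.0586 km)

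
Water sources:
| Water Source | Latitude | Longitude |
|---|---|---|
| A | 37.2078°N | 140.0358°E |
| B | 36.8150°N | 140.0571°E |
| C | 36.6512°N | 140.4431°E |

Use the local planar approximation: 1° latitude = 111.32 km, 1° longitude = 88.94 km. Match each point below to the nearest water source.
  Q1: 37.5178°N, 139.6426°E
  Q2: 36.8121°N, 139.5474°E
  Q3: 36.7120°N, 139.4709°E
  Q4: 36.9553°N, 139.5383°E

Q1 at 37.5178°N, 139.6426°E:
  A: 49.1312 km
  B: 86.4864 km
  C: 119.8974 km
  → nearest: A (49.1312 km)
Q2 at 36.8121°N, 139.5474°E:
  A: 61.8646 km
  B: 45.3339 km
  C: 81.6523 km
  → nearest: B (45.3339 km)
Q3 at 36.7120°N, 139.4709°E:
  A: 74.6357 km
  B: 53.3825 km
  C: 86.7320 km
  → nearest: B (53.3825 km)
Q4 at 36.9553°N, 139.5383°E:
  A: 52.4207 km
  B: 48.7136 km
  C: 87.3034 km
  → nearest: B (48.7136 km)

Q1→A; Q2→B; Q3→B; Q4→B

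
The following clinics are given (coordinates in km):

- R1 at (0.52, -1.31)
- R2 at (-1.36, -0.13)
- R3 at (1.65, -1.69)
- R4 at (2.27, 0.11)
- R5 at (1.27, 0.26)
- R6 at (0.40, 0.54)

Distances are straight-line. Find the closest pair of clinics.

R5 and R6

Pairwise distances:
R1–R2: 2.22 km
R1–R3: 1.19 km
R1–R4: 2.25 km
R1–R5: 1.74 km
R1–R6: 1.85 km
R2–R3: 3.39 km
R2–R4: 3.64 km
R2–R5: 2.66 km
R2–R6: 1.88 km
R3–R4: 1.90 km
R3–R5: 1.99 km
R3–R6: 2.56 km
R4–R5: 1.01 km
R4–R6: 1.92 km
R5–R6: 0.91 km
Closest pair: R5–R6 at 0.91 km.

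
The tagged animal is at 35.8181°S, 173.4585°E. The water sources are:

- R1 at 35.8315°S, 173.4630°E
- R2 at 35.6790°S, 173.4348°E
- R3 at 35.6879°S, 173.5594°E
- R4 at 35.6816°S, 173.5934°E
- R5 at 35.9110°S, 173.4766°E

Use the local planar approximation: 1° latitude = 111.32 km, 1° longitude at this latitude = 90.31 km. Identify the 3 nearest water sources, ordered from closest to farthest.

R1, R5, R2

Distances from 35.8181°S, 173.4585°E:
R1: √((-0.0134·111.32)² + (0.0045·90.31)²) = √(2.225133 + 0.165157) = 1.5461 km
R2: √((0.1391·111.32)² + (-0.0237·90.31)²) = √(239.773209 + 4.581085) = 15.6318 km
R3: √((0.1302·111.32)² + (0.1009·90.31)²) = √(210.072094 + 83.033629) = 17.1203 km
R4: √((0.1365·111.32)² + (0.1349·90.31)²) = √(230.893495 + 148.421079) = 19.4760 km
R5: √((-0.0929·111.32)² + (0.0181·90.31)²) = √(106.949270 + 2.671953) = 10.4700 km
Sorted: R1 (1.5461 km) < R5 (10.4700 km) < R2 (15.6318 km) < R3 (17.1203 km) < R4 (19.4760 km)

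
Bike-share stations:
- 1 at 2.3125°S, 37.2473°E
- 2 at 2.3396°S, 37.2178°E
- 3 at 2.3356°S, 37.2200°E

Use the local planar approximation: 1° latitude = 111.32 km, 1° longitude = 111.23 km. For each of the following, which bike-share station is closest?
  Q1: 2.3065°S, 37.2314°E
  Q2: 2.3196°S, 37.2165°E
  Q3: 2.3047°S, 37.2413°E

Q1→1; Q2→3; Q3→1

Q1 at 2.3065°S, 37.2314°E:
  1: 1.8905 km
  2: 3.9831 km
  3: 3.4787 km
  → nearest: 1 (1.8905 km)
Q2 at 2.3196°S, 37.2165°E:
  1: 3.5159 km
  2: 2.2311 km
  3: 1.8232 km
  → nearest: 3 (1.8232 km)
Q3 at 2.3047°S, 37.2413°E:
  1: 1.0951 km
  2: 4.6825 km
  3: 4.1768 km
  → nearest: 1 (1.0951 km)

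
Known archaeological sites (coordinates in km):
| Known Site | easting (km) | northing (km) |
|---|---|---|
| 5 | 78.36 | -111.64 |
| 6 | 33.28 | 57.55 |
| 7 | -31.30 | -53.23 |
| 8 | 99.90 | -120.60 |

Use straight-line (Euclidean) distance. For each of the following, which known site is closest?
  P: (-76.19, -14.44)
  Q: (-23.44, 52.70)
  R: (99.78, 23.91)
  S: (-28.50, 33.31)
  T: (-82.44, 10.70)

P→7; Q→6; R→6; S→6; T→7

P at (-76.19, -14.44):
  5: 182.57 km
  6: 131.02 km
  7: 59.33 km
  8: 205.62 km
  → nearest: 7 (59.33 km)
Q at (-23.44, 52.70):
  5: 193.32 km
  6: 56.93 km
  7: 106.22 km
  8: 212.71 km
  → nearest: 6 (56.93 km)
R at (99.78, 23.91):
  5: 137.23 km
  6: 74.52 km
  7: 152.09 km
  8: 144.51 km
  → nearest: 6 (74.52 km)
S at (-28.50, 33.31):
  5: 180.08 km
  6: 66.37 km
  7: 86.59 km
  8: 200.44 km
  → nearest: 6 (66.37 km)
T at (-82.44, 10.70):
  5: 202.05 km
  6: 124.84 km
  7: 81.87 km
  8: 224.69 km
  → nearest: 7 (81.87 km)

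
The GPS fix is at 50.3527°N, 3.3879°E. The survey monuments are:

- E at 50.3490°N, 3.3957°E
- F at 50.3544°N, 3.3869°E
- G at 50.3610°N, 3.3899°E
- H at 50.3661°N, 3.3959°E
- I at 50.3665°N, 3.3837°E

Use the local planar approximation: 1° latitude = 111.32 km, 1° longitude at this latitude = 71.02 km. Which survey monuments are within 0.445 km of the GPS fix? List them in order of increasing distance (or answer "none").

F

Distances from 50.3527°N, 3.3879°E:
E: √((-0.0037·111.32)² + (0.0078·71.02)²) = √(0.169648 + 0.306867) = 0.6903 km
F: √((0.0017·111.32)² + (-0.0010·71.02)²) = √(0.035813 + 0.005044) = 0.2021 km
G: √((0.0083·111.32)² + (0.0020·71.02)²) = √(0.853695 + 0.020175) = 0.9348 km
H: √((0.0134·111.32)² + (0.0080·71.02)²) = √(2.225133 + 0.322806) = 1.5962 km
I: √((0.0138·111.32)² + (-0.0042·71.02)²) = √(2.359960 + 0.088973) = 1.5649 km
Threshold 0.445 km: F (0.2021 km) is within range.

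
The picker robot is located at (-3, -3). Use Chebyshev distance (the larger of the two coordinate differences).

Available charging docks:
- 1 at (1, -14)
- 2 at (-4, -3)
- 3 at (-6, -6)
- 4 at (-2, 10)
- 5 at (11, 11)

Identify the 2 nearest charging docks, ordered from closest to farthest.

Distances from (-3, -3):
1: max(|4|, |-11|) = 11
2: max(|-1|, |0|) = 1
3: max(|-3|, |-3|) = 3
4: max(|1|, |13|) = 13
5: max(|14|, |14|) = 14
Sorted: 2 (1) < 3 (3) < 1 (11) < 4 (13) < …

2, 3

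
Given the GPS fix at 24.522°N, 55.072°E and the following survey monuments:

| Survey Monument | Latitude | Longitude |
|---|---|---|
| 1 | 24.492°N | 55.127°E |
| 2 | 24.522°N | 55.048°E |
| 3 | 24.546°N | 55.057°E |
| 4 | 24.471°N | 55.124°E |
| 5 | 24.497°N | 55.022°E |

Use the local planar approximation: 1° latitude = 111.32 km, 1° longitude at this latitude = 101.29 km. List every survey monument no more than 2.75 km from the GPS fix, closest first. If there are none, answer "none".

Distances from 24.522°N, 55.072°E:
1: 6.495 km
2: 2.431 km
3: 3.073 km
4: 7.744 km
5: 5.779 km
Threshold 2.75 km: 2 (2.431 km) is within range.

2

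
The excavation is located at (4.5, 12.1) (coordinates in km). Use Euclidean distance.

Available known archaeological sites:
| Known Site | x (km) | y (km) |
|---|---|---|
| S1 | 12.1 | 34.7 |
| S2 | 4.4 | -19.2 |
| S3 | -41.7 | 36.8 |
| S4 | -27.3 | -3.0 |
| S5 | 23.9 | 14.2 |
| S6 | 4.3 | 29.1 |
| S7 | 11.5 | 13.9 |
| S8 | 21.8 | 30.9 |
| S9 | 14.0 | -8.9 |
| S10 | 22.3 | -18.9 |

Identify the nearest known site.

S7

Distances from (4.5, 12.1):
S1: √((7.6)² + (22.6)²) = √(57.760 + 510.760) = 23.8 km
S2: √((-0.1)² + (-31.3)²) = √(0.010 + 979.690) = 31.3 km
S3: √((-46.2)² + (24.7)²) = √(2134.440 + 610.090) = 52.4 km
S4: √((-31.8)² + (-15.1)²) = √(1011.240 + 228.010) = 35.2 km
S5: √((19.4)² + (2.1)²) = √(376.360 + 4.410) = 19.5 km
S6: √((-0.2)² + (17.0)²) = √(0.040 + 289.000) = 17.0 km
S7: √((7.0)² + (1.8)²) = √(49.000 + 3.240) = 7.2 km
S8: √((17.3)² + (18.8)²) = √(299.290 + 353.440) = 25.5 km
S9: √((9.5)² + (-21.0)²) = √(90.250 + 441.000) = 23.0 km
S10: √((17.8)² + (-31.0)²) = √(316.840 + 961.000) = 35.7 km
Minimum: S7 at 7.2 km.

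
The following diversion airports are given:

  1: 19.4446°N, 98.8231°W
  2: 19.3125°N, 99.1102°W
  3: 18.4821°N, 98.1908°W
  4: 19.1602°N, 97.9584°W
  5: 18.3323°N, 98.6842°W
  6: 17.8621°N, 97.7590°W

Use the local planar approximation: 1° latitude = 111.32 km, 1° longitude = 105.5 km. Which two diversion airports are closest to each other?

1 and 2

Pairwise distances:
1–2: 33.6701 km
1–3: 126.2144 km
1–4: 96.5633 km
1–5: 124.6854 km
1–6: 208.8938 km
2–3: 133.9908 km
2–4: 122.6919 km
2–5: 118.0091 km
2–6: 215.3829 km
3–4: 79.3681 km
3–5: 54.6596 km
3–6: 82.6970 km
4–5: 119.8209 km
4–6: 146.0277 km
5–6: 110.7574 km
Closest pair: 1–2 at 33.6701 km.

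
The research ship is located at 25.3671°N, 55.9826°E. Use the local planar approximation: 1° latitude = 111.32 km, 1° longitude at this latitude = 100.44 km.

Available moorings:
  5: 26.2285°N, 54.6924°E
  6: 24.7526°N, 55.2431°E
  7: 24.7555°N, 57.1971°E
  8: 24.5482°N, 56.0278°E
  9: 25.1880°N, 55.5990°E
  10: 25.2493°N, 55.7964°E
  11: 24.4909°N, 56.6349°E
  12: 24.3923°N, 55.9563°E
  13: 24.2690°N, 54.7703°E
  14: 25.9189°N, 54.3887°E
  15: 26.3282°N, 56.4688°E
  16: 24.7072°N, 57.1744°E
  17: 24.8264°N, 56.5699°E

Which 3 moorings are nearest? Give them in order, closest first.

10, 9, 17

Distances from 25.3671°N, 55.9826°E:
5: √((0.8614·111.32)² + (-1.2902·100.44)²) = √(9195.093087 + 16792.968881) = 161.2081 km
6: √((-0.6145·111.32)² + (-0.7395·100.44)²) = √(4679.399990 + 5516.832074) = 100.9764 km
7: √((-0.6116·111.32)² + (1.2145·100.44)²) = √(4635.337373 + 14880.188964) = 139.6980 km
8: √((-0.8189·111.32)² + (0.0452·100.44)²) = √(8310.136119 + 20.610583) = 91.2729 km
9: √((-0.1791·111.32)² + (-0.3836·100.44)²) = √(397.500397 + 1484.467197) = 43.3817 km
10: √((-0.1178·111.32)² + (-0.1862·100.44)²) = √(171.963777 + 349.762111) = 22.8413 km
11: √((-0.8762·111.32)² + (0.6523·100.44)²) = √(9513.775369 + 4292.478861) = 117.5000 km
12: √((-0.9748·111.32)² + (-0.0263·100.44)²) = √(11775.447929 + 6.977903) = 108.5469 km
13: √((-1.0981·111.32)² + (-1.2123·100.44)²) = √(14942.737884 + 14826.328502) = 172.5371 km
14: √((0.5518·111.32)² + (-1.5939·100.44)²) = √(3773.199668 + 25629.229459) = 171.4714 km
15: √((0.9611·111.32)² + (0.4862·100.44)²) = √(11446.785635 + 2384.752524) = 117.6076 km
16: √((-0.6599·111.32)² + (1.1918·100.44)²) = √(5396.381591 + 14329.141464) = 140.4476 km
17: √((-0.5407·111.32)² + (0.5873·100.44)²) = √(3622.923256 + 3479.632750) = 84.2767 km
Sorted: 10 (22.8413 km) < 9 (43.3817 km) < 17 (84.2767 km) < 8 (91.2729 km) < 6 (100.9764 km) < …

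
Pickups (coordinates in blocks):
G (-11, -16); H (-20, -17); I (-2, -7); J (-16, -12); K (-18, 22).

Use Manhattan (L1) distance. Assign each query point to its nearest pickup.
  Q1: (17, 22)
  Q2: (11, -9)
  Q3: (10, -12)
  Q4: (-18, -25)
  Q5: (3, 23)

Q1→K; Q2→I; Q3→I; Q4→H; Q5→K

Q1 at (17, 22):
  G: 66 blocks
  H: 76 blocks
  I: 48 blocks
  J: 67 blocks
  K: 35 blocks
  → nearest: K (35 blocks)
Q2 at (11, -9):
  G: 29 blocks
  H: 39 blocks
  I: 15 blocks
  J: 30 blocks
  K: 60 blocks
  → nearest: I (15 blocks)
Q3 at (10, -12):
  G: 25 blocks
  H: 35 blocks
  I: 17 blocks
  J: 26 blocks
  K: 62 blocks
  → nearest: I (17 blocks)
Q4 at (-18, -25):
  G: 16 blocks
  H: 10 blocks
  I: 34 blocks
  J: 15 blocks
  K: 47 blocks
  → nearest: H (10 blocks)
Q5 at (3, 23):
  G: 53 blocks
  H: 63 blocks
  I: 35 blocks
  J: 54 blocks
  K: 22 blocks
  → nearest: K (22 blocks)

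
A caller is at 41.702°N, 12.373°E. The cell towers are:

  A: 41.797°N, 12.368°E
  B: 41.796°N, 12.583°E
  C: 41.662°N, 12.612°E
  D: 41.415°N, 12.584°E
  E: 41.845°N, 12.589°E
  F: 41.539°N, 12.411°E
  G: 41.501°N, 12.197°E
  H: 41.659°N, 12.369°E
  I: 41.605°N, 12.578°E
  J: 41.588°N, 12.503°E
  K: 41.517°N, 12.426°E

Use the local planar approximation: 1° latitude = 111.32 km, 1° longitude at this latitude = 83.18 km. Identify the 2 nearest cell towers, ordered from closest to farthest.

Distances from 41.702°N, 12.373°E:
A: √((0.095·111.32)² + (-0.005·83.18)²) = √(111.83909 + 0.17297) = 10.584 km
B: √((0.094·111.32)² + (0.210·83.18)²) = √(109.49697 + 305.12404) = 20.362 km
C: √((-0.040·111.32)² + (0.239·83.18)²) = √(19.82743 + 395.21520) = 20.373 km
D: √((-0.287·111.32)² + (0.211·83.18)²) = √(1020.72838 + 308.03690) = 36.452 km
E: √((0.143·111.32)² + (0.216·83.18)²) = √(253.40692 + 322.80878) = 24.004 km
F: √((-0.163·111.32)² + (0.038·83.18)²) = √(329.24683 + 9.99091) = 18.418 km
G: √((-0.201·111.32)² + (-0.176·83.18)²) = √(500.65495 + 214.32023) = 26.739 km
H: √((-0.043·111.32)² + (-0.004·83.18)²) = √(22.91307 + 0.11070) = 4.798 km
I: √((-0.097·111.32)² + (0.205·83.18)²) = √(116.59767 + 290.76729) = 20.183 km
J: √((-0.114·111.32)² + (0.130·83.18)²) = √(161.04828 + 116.92962) = 16.673 km
K: √((-0.185·111.32)² + (0.053·83.18)²) = √(424.12107 + 19.43522) = 21.061 km
Sorted: H (4.798 km) < A (10.584 km) < J (16.673 km) < F (18.418 km) < …

H, A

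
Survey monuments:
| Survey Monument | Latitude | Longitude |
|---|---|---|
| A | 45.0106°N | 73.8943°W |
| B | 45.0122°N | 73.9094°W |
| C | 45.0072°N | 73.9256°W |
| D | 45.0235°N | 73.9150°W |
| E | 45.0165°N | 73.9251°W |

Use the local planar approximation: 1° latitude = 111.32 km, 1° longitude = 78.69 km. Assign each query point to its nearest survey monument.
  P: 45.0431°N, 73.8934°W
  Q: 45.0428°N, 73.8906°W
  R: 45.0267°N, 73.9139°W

P→D; Q→D; R→D

P at 45.0431°N, 73.8934°W:
  A: 3.6186 km
  B: 3.6630 km
  C: 4.7319 km
  D: 2.7658 km
  E: 3.8718 km
  → nearest: D (2.7658 km)
Q at 45.0428°N, 73.8906°W:
  A: 3.5963 km
  B: 3.7138 km
  C: 4.8260 km
  D: 2.8814 km
  E: 3.9927 km
  → nearest: D (2.8814 km)
R at 45.0267°N, 73.9139°W:
  A: 2.3645 km
  B: 1.6525 km
  C: 2.3579 km
  D: 0.3666 km
  E: 1.4374 km
  → nearest: D (0.3666 km)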